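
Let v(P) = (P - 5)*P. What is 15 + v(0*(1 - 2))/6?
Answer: 15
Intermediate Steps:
v(P) = P*(-5 + P) (v(P) = (-5 + P)*P = P*(-5 + P))
15 + v(0*(1 - 2))/6 = 15 + ((0*(1 - 2))*(-5 + 0*(1 - 2)))/6 = 15 + ((0*(-1))*(-5 + 0*(-1)))/6 = 15 + (0*(-5 + 0))/6 = 15 + (0*(-5))/6 = 15 + (⅙)*0 = 15 + 0 = 15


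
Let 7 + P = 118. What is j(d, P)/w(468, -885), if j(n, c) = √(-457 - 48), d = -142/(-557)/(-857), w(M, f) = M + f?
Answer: -I*√505/417 ≈ -0.05389*I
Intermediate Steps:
P = 111 (P = -7 + 118 = 111)
d = -142/477349 (d = -142*(-1/557)*(-1/857) = (142/557)*(-1/857) = -142/477349 ≈ -0.00029748)
j(n, c) = I*√505 (j(n, c) = √(-505) = I*√505)
j(d, P)/w(468, -885) = (I*√505)/(468 - 885) = (I*√505)/(-417) = (I*√505)*(-1/417) = -I*√505/417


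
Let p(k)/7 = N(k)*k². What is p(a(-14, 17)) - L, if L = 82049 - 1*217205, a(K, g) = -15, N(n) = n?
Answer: 111531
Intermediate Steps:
p(k) = 7*k³ (p(k) = 7*(k*k²) = 7*k³)
L = -135156 (L = 82049 - 217205 = -135156)
p(a(-14, 17)) - L = 7*(-15)³ - 1*(-135156) = 7*(-3375) + 135156 = -23625 + 135156 = 111531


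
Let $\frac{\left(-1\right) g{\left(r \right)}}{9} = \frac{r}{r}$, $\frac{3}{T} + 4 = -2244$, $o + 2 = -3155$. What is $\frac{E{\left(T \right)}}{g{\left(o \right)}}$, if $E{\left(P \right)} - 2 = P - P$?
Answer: $- \frac{2}{9} \approx -0.22222$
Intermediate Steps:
$o = -3157$ ($o = -2 - 3155 = -3157$)
$T = - \frac{3}{2248}$ ($T = \frac{3}{-4 - 2244} = \frac{3}{-2248} = 3 \left(- \frac{1}{2248}\right) = - \frac{3}{2248} \approx -0.0013345$)
$g{\left(r \right)} = -9$ ($g{\left(r \right)} = - 9 \frac{r}{r} = \left(-9\right) 1 = -9$)
$E{\left(P \right)} = 2$ ($E{\left(P \right)} = 2 + \left(P - P\right) = 2 + 0 = 2$)
$\frac{E{\left(T \right)}}{g{\left(o \right)}} = \frac{2}{-9} = 2 \left(- \frac{1}{9}\right) = - \frac{2}{9}$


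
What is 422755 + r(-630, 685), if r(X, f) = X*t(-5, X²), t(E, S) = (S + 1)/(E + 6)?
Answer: -249624875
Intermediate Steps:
t(E, S) = (1 + S)/(6 + E)
r(X, f) = X*(1 + X²) (r(X, f) = X*((1 + X²)/(6 - 5)) = X*((1 + X²)/1) = X*(1*(1 + X²)) = X*(1 + X²))
422755 + r(-630, 685) = 422755 + (-630 + (-630)³) = 422755 + (-630 - 250047000) = 422755 - 250047630 = -249624875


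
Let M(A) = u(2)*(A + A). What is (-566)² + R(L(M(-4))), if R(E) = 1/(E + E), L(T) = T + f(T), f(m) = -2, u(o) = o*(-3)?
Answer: 29472753/92 ≈ 3.2036e+5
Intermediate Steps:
u(o) = -3*o
M(A) = -12*A (M(A) = (-3*2)*(A + A) = -12*A)
L(T) = -2 + T (L(T) = T - 2 = -2 + T)
R(E) = 1/(2*E)
(-566)² + R(L(M(-4))) = (-566)² + 1/(2*(-2 - 12*(-4))) = 320356 + 1/(2*(-2 + 48)) = 320356 + (½)/46 = 320356 + (½)*(1/46) = 320356 + 1/92 = 29472753/92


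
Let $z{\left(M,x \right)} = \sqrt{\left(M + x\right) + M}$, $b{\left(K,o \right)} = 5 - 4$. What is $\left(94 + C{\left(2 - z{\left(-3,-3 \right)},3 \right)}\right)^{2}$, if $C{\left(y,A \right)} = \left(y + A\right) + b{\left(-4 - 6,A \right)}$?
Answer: $9991 - 600 i \approx 9991.0 - 600.0 i$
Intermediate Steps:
$b{\left(K,o \right)} = 1$
$z{\left(M,x \right)} = \sqrt{x + 2 M}$
$C{\left(y,A \right)} = 1 + A + y$ ($C{\left(y,A \right)} = \left(y + A\right) + 1 = \left(A + y\right) + 1 = 1 + A + y$)
$\left(94 + C{\left(2 - z{\left(-3,-3 \right)},3 \right)}\right)^{2} = \left(94 + \left(1 + 3 + \left(2 - \sqrt{-3 + 2 \left(-3\right)}\right)\right)\right)^{2} = \left(94 + \left(1 + 3 + \left(2 - \sqrt{-3 - 6}\right)\right)\right)^{2} = \left(94 + \left(1 + 3 + \left(2 - \sqrt{-9}\right)\right)\right)^{2} = \left(94 + \left(1 + 3 + \left(2 - 3 i\right)\right)\right)^{2} = \left(94 + \left(6 - 3 i\right)\right)^{2} = \left(100 - 3 i\right)^{2}$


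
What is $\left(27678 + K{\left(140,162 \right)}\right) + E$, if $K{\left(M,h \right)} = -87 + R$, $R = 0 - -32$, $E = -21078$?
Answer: $6545$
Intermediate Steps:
$R = 32$ ($R = 0 + 32 = 32$)
$K{\left(M,h \right)} = -55$ ($K{\left(M,h \right)} = -87 + 32 = -55$)
$\left(27678 + K{\left(140,162 \right)}\right) + E = \left(27678 - 55\right) - 21078 = 27623 - 21078 = 6545$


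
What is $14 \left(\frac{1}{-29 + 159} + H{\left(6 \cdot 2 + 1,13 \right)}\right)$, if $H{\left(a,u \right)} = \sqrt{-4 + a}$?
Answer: $\frac{2737}{65} \approx 42.108$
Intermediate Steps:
$14 \left(\frac{1}{-29 + 159} + H{\left(6 \cdot 2 + 1,13 \right)}\right) = 14 \left(\frac{1}{-29 + 159} + \sqrt{-4 + \left(6 \cdot 2 + 1\right)}\right) = 14 \left(\frac{1}{130} + \sqrt{-4 + \left(12 + 1\right)}\right) = 14 \left(\frac{1}{130} + \sqrt{-4 + 13}\right) = 14 \left(\frac{1}{130} + \sqrt{9}\right) = 14 \left(\frac{1}{130} + 3\right) = 14 \cdot \frac{391}{130} = \frac{2737}{65}$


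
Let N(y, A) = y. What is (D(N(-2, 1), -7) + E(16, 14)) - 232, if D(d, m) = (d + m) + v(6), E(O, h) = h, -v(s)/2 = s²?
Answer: -299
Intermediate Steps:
v(s) = -2*s²
D(d, m) = -72 + d + m (D(d, m) = (d + m) - 2*6² = (d + m) - 2*36 = (d + m) - 72 = -72 + d + m)
(D(N(-2, 1), -7) + E(16, 14)) - 232 = ((-72 - 2 - 7) + 14) - 232 = (-81 + 14) - 232 = -67 - 232 = -299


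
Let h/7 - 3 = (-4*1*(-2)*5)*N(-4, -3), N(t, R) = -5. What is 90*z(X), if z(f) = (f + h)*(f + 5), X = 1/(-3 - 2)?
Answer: -2979072/5 ≈ -5.9581e+5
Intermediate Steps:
h = -1379 (h = 21 + 7*(-4*1*(-2)*5*(-5)) = 21 + 7*(-(-8)*5*(-5)) = 21 + 7*(-4*(-10)*(-5)) = 21 + 7*(40*(-5)) = 21 + 7*(-200) = 21 - 1400 = -1379)
X = -⅕ (X = 1/(-5) = -⅕ ≈ -0.20000)
z(f) = (-1379 + f)*(5 + f) (z(f) = (f - 1379)*(f + 5) = (-1379 + f)*(5 + f))
90*z(X) = 90*(-6895 + (-⅕)² - 1374*(-⅕)) = 90*(-6895 + 1/25 + 1374/5) = 90*(-165504/25) = -2979072/5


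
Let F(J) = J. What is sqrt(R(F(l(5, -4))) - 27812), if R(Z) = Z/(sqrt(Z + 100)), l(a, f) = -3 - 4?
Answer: sqrt(-240545988 - 651*sqrt(93))/93 ≈ 166.77*I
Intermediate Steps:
l(a, f) = -7
R(Z) = Z/sqrt(100 + Z) (R(Z) = Z/(sqrt(100 + Z)) = Z/sqrt(100 + Z))
sqrt(R(F(l(5, -4))) - 27812) = sqrt(-7/sqrt(100 - 7) - 27812) = sqrt(-7*sqrt(93)/93 - 27812) = sqrt(-27812 - 7*sqrt(93)/93)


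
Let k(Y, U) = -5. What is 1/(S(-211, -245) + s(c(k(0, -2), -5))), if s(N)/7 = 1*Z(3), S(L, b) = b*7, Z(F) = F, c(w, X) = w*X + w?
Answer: -1/1694 ≈ -0.00059032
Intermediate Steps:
c(w, X) = w + X*w (c(w, X) = X*w + w = w + X*w)
S(L, b) = 7*b
s(N) = 21 (s(N) = 7*(1*3) = 7*3 = 21)
1/(S(-211, -245) + s(c(k(0, -2), -5))) = 1/(7*(-245) + 21) = 1/(-1715 + 21) = 1/(-1694) = -1/1694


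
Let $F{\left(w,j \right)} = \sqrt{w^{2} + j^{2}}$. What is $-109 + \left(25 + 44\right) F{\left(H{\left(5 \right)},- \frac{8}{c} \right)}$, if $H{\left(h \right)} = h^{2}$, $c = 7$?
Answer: $-109 + \frac{69 \sqrt{30689}}{7} \approx 1617.8$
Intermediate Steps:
$F{\left(w,j \right)} = \sqrt{j^{2} + w^{2}}$
$-109 + \left(25 + 44\right) F{\left(H{\left(5 \right)},- \frac{8}{c} \right)} = -109 + \left(25 + 44\right) \sqrt{\left(- \frac{8}{7}\right)^{2} + \left(5^{2}\right)^{2}} = -109 + 69 \sqrt{\left(\left(-8\right) \frac{1}{7}\right)^{2} + 25^{2}} = -109 + 69 \sqrt{\left(- \frac{8}{7}\right)^{2} + 625} = -109 + 69 \sqrt{\frac{64}{49} + 625} = -109 + 69 \sqrt{\frac{30689}{49}} = -109 + 69 \frac{\sqrt{30689}}{7} = -109 + \frac{69 \sqrt{30689}}{7}$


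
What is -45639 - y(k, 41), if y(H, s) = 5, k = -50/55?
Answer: -45644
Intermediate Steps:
k = -10/11 (k = -50*1/55 = -10/11 ≈ -0.90909)
-45639 - y(k, 41) = -45639 - 1*5 = -45639 - 5 = -45644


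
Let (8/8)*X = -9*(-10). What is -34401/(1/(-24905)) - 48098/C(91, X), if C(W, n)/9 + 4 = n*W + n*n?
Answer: 62789143272686/73287 ≈ 8.5676e+8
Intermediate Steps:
X = 90 (X = -9*(-10) = 90)
C(W, n) = -36 + 9*n**2 + 9*W*n (C(W, n) = -36 + 9*(n*W + n*n) = -36 + 9*(W*n + n**2) = -36 + 9*(n**2 + W*n) = -36 + (9*n**2 + 9*W*n) = -36 + 9*n**2 + 9*W*n)
-34401/(1/(-24905)) - 48098/C(91, X) = -34401/(1/(-24905)) - 48098/(-36 + 9*90**2 + 9*91*90) = -34401/(-1/24905) - 48098/(-36 + 9*8100 + 73710) = -34401*(-24905) - 48098/(-36 + 72900 + 73710) = 856756905 - 48098/146574 = 856756905 - 48098*1/146574 = 856756905 - 24049/73287 = 62789143272686/73287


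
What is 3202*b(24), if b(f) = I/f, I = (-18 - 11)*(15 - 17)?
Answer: 46429/6 ≈ 7738.2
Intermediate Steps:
I = 58 (I = -29*(-2) = 58)
b(f) = 58/f
3202*b(24) = 3202*(58/24) = 3202*(58*(1/24)) = 3202*(29/12) = 46429/6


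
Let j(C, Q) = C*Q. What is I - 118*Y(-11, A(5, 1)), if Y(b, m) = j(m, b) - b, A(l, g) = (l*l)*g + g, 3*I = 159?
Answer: 32503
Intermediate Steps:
I = 53 (I = (⅓)*159 = 53)
A(l, g) = g + g*l² (A(l, g) = l²*g + g = g*l² + g = g + g*l²)
Y(b, m) = -b + b*m (Y(b, m) = m*b - b = b*m - b = -b + b*m)
I - 118*Y(-11, A(5, 1)) = 53 - (-1298)*(-1 + 1*(1 + 5²)) = 53 - (-1298)*(-1 + 1*(1 + 25)) = 53 - (-1298)*(-1 + 1*26) = 53 - (-1298)*(-1 + 26) = 53 - (-1298)*25 = 53 - 118*(-275) = 53 + 32450 = 32503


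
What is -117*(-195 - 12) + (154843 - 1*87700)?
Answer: 91362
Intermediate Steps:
-117*(-195 - 12) + (154843 - 1*87700) = -117*(-207) + (154843 - 87700) = 24219 + 67143 = 91362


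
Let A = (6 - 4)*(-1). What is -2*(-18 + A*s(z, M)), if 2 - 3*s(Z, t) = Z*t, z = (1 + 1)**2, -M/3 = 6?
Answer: 404/3 ≈ 134.67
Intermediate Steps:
M = -18 (M = -3*6 = -18)
z = 4 (z = 2**2 = 4)
A = -2 (A = 2*(-1) = -2)
s(Z, t) = 2/3 - Z*t/3
-2*(-18 + A*s(z, M)) = -2*(-18 - 2*(2/3 - 1/3*4*(-18))) = -2*(-18 - 2*(2/3 + 24)) = -2*(-18 - 2*74/3) = -2*(-18 - 148/3) = -2*(-202/3) = 404/3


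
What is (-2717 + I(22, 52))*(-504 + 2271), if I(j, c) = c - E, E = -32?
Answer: -4652511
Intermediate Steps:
I(j, c) = 32 + c (I(j, c) = c - 1*(-32) = c + 32 = 32 + c)
(-2717 + I(22, 52))*(-504 + 2271) = (-2717 + (32 + 52))*(-504 + 2271) = (-2717 + 84)*1767 = -2633*1767 = -4652511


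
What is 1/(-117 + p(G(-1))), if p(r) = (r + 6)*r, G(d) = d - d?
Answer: -1/117 ≈ -0.0085470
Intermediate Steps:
G(d) = 0
p(r) = r*(6 + r) (p(r) = (6 + r)*r = r*(6 + r))
1/(-117 + p(G(-1))) = 1/(-117 + 0*(6 + 0)) = 1/(-117 + 0*6) = 1/(-117 + 0) = 1/(-117) = -1/117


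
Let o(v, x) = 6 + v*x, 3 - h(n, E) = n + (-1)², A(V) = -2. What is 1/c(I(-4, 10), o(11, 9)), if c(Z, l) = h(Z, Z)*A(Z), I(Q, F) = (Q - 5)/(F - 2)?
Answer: -4/25 ≈ -0.16000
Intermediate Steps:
h(n, E) = 2 - n (h(n, E) = 3 - (n + (-1)²) = 3 - (n + 1) = 3 - (1 + n) = 3 + (-1 - n) = 2 - n)
I(Q, F) = (-5 + Q)/(-2 + F)
c(Z, l) = -4 + 2*Z (c(Z, l) = (2 - Z)*(-2) = -4 + 2*Z)
1/c(I(-4, 10), o(11, 9)) = 1/(-4 + 2*((-5 - 4)/(-2 + 10))) = 1/(-4 + 2*(-9/8)) = 1/(-4 - 9/4) = 1/(-25/4) = -4/25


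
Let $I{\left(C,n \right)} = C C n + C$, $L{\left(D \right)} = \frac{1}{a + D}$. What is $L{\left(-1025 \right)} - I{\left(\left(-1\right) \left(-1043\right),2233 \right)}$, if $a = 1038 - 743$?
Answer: $- \frac{1773292537801}{730} \approx -2.4292 \cdot 10^{9}$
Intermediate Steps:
$a = 295$
$L{\left(D \right)} = \frac{1}{295 + D}$
$I{\left(C,n \right)} = C + n C^{2}$ ($I{\left(C,n \right)} = C^{2} n + C = n C^{2} + C = C + n C^{2}$)
$L{\left(-1025 \right)} - I{\left(\left(-1\right) \left(-1043\right),2233 \right)} = \frac{1}{295 - 1025} - \left(-1\right) \left(-1043\right) \left(1 + \left(-1\right) \left(-1043\right) 2233\right) = \frac{1}{-730} - 1043 \left(1 + 1043 \cdot 2233\right) = - \frac{1}{730} - 1043 \left(1 + 2329019\right) = - \frac{1}{730} - 1043 \cdot 2329020 = - \frac{1}{730} - 2429167860 = - \frac{1773292537801}{730}$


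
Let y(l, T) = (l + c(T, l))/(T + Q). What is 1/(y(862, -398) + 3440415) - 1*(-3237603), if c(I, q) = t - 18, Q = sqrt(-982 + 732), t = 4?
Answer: 3039945181121544340675054/938949334159027967 + 2120*I*sqrt(10)/938949334159027967 ≈ 3.2376e+6 + 7.1399e-15*I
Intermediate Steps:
Q = 5*I*sqrt(10) (Q = sqrt(-250) = 5*I*sqrt(10) ≈ 15.811*I)
c(I, q) = -14 (c(I, q) = 4 - 18 = -14)
y(l, T) = (-14 + l)/(T + 5*I*sqrt(10)) (y(l, T) = (l - 14)/(T + 5*I*sqrt(10)) = (-14 + l)/(T + 5*I*sqrt(10)))
1/(y(862, -398) + 3440415) - 1*(-3237603) = 1/((-14 + 862)/(-398 + 5*I*sqrt(10)) + 3440415) - 1*(-3237603) = 1/(848/(-398 + 5*I*sqrt(10)) + 3440415) + 3237603 = 1/(3440415 + 848/(-398 + 5*I*sqrt(10))) + 3237603 = 3237603 + 1/(3440415 + 848/(-398 + 5*I*sqrt(10)))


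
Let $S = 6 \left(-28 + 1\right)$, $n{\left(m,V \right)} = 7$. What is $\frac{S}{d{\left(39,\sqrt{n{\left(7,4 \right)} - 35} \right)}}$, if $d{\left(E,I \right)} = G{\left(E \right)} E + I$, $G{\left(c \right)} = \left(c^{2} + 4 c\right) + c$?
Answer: $- \frac{2710422}{1119705451} + \frac{81 i \sqrt{7}}{1119705451} \approx -0.0024207 + 1.9139 \cdot 10^{-7} i$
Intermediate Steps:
$G{\left(c \right)} = c^{2} + 5 c$
$d{\left(E,I \right)} = I + E^{2} \left(5 + E\right)$ ($d{\left(E,I \right)} = E \left(5 + E\right) E + I = E^{2} \left(5 + E\right) + I = I + E^{2} \left(5 + E\right)$)
$S = -162$ ($S = 6 \left(-27\right) = -162$)
$\frac{S}{d{\left(39,\sqrt{n{\left(7,4 \right)} - 35} \right)}} = - \frac{162}{\sqrt{7 - 35} + 39^{2} \left(5 + 39\right)} = - \frac{162}{\sqrt{-28} + 1521 \cdot 44} = - \frac{162}{2 i \sqrt{7} + 66924} = - \frac{162}{66924 + 2 i \sqrt{7}}$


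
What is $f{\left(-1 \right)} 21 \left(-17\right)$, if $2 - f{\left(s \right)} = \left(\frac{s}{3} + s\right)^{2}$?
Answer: $- \frac{238}{3} \approx -79.333$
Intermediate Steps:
$f{\left(s \right)} = 2 - \frac{16 s^{2}}{9}$ ($f{\left(s \right)} = 2 - \left(\frac{s}{3} + s\right)^{2} = 2 - \left(\frac{4 s}{3}\right)^{2} = 2 - \frac{16 s^{2}}{9}$)
$f{\left(-1 \right)} 21 \left(-17\right) = \left(2 - \frac{16 \left(-1\right)^{2}}{9}\right) 21 \left(-17\right) = \left(2 - \frac{16}{9}\right) 21 \left(-17\right) = \frac{2}{9} \cdot 21 \left(-17\right) = \frac{14}{3} \left(-17\right) = - \frac{238}{3}$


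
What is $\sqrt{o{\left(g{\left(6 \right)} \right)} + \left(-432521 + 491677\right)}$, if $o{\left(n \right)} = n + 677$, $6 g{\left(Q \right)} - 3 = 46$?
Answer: $\frac{\sqrt{2154282}}{6} \approx 244.62$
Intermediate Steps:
$g{\left(Q \right)} = \frac{49}{6}$ ($g{\left(Q \right)} = \frac{1}{2} + \frac{1}{6} \cdot 46 = \frac{1}{2} + \frac{23}{3} = \frac{49}{6}$)
$o{\left(n \right)} = 677 + n$
$\sqrt{o{\left(g{\left(6 \right)} \right)} + \left(-432521 + 491677\right)} = \sqrt{\left(677 + \frac{49}{6}\right) + \left(-432521 + 491677\right)} = \sqrt{\frac{4111}{6} + 59156} = \sqrt{\frac{359047}{6}} = \frac{\sqrt{2154282}}{6}$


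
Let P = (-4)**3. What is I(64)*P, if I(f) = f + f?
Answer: -8192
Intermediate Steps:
P = -64
I(f) = 2*f
I(64)*P = (2*64)*(-64) = 128*(-64) = -8192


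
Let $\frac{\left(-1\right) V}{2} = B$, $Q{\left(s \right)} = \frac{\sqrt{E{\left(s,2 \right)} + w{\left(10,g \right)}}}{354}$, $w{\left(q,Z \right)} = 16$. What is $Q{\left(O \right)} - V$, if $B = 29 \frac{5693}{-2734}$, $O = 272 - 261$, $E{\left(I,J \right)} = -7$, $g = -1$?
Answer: $- \frac{19480079}{161306} \approx -120.76$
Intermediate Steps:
$O = 11$ ($O = 272 - 261 = 11$)
$B = - \frac{165097}{2734}$ ($B = 29 \cdot 5693 \left(- \frac{1}{2734}\right) = 29 \left(- \frac{5693}{2734}\right) = - \frac{165097}{2734} \approx -60.387$)
$Q{\left(s \right)} = \frac{1}{118}$ ($Q{\left(s \right)} = \frac{\sqrt{-7 + 16}}{354} = \sqrt{9} \cdot \frac{1}{354} = 3 \cdot \frac{1}{354} = \frac{1}{118}$)
$V = \frac{165097}{1367}$ ($V = \left(-2\right) \left(- \frac{165097}{2734}\right) = \frac{165097}{1367} \approx 120.77$)
$Q{\left(O \right)} - V = \frac{1}{118} - \frac{165097}{1367} = - \frac{19480079}{161306}$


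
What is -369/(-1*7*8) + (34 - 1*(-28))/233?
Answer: 89449/13048 ≈ 6.8554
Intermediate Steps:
-369/(-1*7*8) + (34 - 1*(-28))/233 = -369/((-7*8)) + (34 + 28)*(1/233) = -369/(-56) + 62*(1/233) = -369*(-1/56) + 62/233 = 369/56 + 62/233 = 89449/13048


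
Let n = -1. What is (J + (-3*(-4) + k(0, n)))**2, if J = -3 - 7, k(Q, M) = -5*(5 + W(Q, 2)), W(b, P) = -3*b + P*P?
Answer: 1849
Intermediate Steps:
W(b, P) = P**2 - 3*b (W(b, P) = -3*b + P**2 = P**2 - 3*b)
k(Q, M) = -45 + 15*Q (k(Q, M) = -5*(5 + (2**2 - 3*Q)) = -5*(5 + (4 - 3*Q)) = -5*(9 - 3*Q) = -45 + 15*Q)
J = -10
(J + (-3*(-4) + k(0, n)))**2 = (-10 + (-3*(-4) + (-45 + 15*0)))**2 = (-10 + (12 + (-45 + 0)))**2 = (-10 + (12 - 45))**2 = (-10 - 33)**2 = (-43)**2 = 1849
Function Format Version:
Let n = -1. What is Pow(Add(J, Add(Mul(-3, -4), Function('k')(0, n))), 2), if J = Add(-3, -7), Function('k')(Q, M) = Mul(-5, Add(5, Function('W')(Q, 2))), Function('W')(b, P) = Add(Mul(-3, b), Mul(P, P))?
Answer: 1849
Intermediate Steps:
Function('W')(b, P) = Add(Pow(P, 2), Mul(-3, b)) (Function('W')(b, P) = Add(Mul(-3, b), Pow(P, 2)) = Add(Pow(P, 2), Mul(-3, b)))
Function('k')(Q, M) = Add(-45, Mul(15, Q)) (Function('k')(Q, M) = Mul(-5, Add(5, Add(Pow(2, 2), Mul(-3, Q)))) = Mul(-5, Add(5, Add(4, Mul(-3, Q)))) = Mul(-5, Add(9, Mul(-3, Q))) = Add(-45, Mul(15, Q)))
J = -10
Pow(Add(J, Add(Mul(-3, -4), Function('k')(0, n))), 2) = Pow(Add(-10, Add(Mul(-3, -4), Add(-45, Mul(15, 0)))), 2) = Pow(Add(-10, Add(12, Add(-45, 0))), 2) = Pow(Add(-10, Add(12, -45)), 2) = Pow(Add(-10, -33), 2) = Pow(-43, 2) = 1849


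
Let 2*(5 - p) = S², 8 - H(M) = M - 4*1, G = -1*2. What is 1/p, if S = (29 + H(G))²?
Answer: -2/3418791 ≈ -5.8500e-7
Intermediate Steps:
G = -2
H(M) = 12 - M (H(M) = 8 - (M - 4*1) = 8 - (M - 4) = 8 - (-4 + M) = 8 + (4 - M) = 12 - M)
S = 1849 (S = (29 + (12 - 1*(-2)))² = (29 + (12 + 2))² = (29 + 14)² = 43² = 1849)
p = -3418791/2 (p = 5 - ½*1849² = 5 - ½*3418801 = 5 - 3418801/2 = -3418791/2 ≈ -1.7094e+6)
1/p = 1/(-3418791/2) = -2/3418791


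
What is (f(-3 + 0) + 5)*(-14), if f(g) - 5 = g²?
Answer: -266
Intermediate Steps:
f(g) = 5 + g²
(f(-3 + 0) + 5)*(-14) = ((5 + (-3 + 0)²) + 5)*(-14) = ((5 + (-3)²) + 5)*(-14) = ((5 + 9) + 5)*(-14) = (14 + 5)*(-14) = 19*(-14) = -266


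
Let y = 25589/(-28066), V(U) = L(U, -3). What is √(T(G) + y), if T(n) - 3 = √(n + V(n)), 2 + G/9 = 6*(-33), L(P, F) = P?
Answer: √(1644920194 + 47262021360*I)/28066 ≈ 5.5734 + 5.3828*I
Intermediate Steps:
V(U) = U
G = -1800 (G = -18 + 9*(6*(-33)) = -18 + 9*(-198) = -18 - 1782 = -1800)
T(n) = 3 + √2*√n (T(n) = 3 + √(n + n) = 3 + √(2*n) = 3 + √2*√n)
y = -25589/28066 (y = 25589*(-1/28066) = -25589/28066 ≈ -0.91174)
√(T(G) + y) = √((3 + √2*√(-1800)) - 25589/28066) = √((3 + √2*(30*I*√2)) - 25589/28066) = √((3 + 60*I) - 25589/28066) = √(58609/28066 + 60*I)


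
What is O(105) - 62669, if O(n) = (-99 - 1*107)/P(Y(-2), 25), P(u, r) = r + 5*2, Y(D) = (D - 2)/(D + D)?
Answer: -2193621/35 ≈ -62675.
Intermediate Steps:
Y(D) = (-2 + D)/(2*D) (Y(D) = (-2 + D)/((2*D)) = (-2 + D)*(1/(2*D)) = (-2 + D)/(2*D))
P(u, r) = 10 + r (P(u, r) = r + 10 = 10 + r)
O(n) = -206/35 (O(n) = (-99 - 1*107)/(10 + 25) = (-99 - 107)/35 = -206*1/35 = -206/35)
O(105) - 62669 = -206/35 - 62669 = -2193621/35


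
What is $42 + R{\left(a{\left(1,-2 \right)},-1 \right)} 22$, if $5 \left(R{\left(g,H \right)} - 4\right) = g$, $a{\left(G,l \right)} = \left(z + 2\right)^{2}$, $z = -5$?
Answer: $\frac{848}{5} \approx 169.6$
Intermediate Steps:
$a{\left(G,l \right)} = 9$ ($a{\left(G,l \right)} = \left(-5 + 2\right)^{2} = \left(-3\right)^{2} = 9$)
$R{\left(g,H \right)} = 4 + \frac{g}{5}$
$42 + R{\left(a{\left(1,-2 \right)},-1 \right)} 22 = 42 + \left(4 + \frac{1}{5} \cdot 9\right) 22 = 42 + \left(4 + \frac{9}{5}\right) 22 = 42 + \frac{29}{5} \cdot 22 = 42 + \frac{638}{5} = \frac{848}{5}$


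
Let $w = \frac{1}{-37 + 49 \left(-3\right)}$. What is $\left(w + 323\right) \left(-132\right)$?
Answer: $- \frac{1961223}{46} \approx -42635.0$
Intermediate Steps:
$w = - \frac{1}{184}$ ($w = \frac{1}{-37 - 147} = \frac{1}{-184} = - \frac{1}{184} \approx -0.0054348$)
$\left(w + 323\right) \left(-132\right) = \left(- \frac{1}{184} + 323\right) \left(-132\right) = \frac{59431}{184} \left(-132\right) = - \frac{1961223}{46}$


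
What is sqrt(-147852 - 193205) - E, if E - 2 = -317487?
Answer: 317485 + I*sqrt(341057) ≈ 3.1749e+5 + 584.0*I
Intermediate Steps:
E = -317485 (E = 2 - 317487 = -317485)
sqrt(-147852 - 193205) - E = sqrt(-147852 - 193205) - 1*(-317485) = sqrt(-341057) + 317485 = I*sqrt(341057) + 317485 = 317485 + I*sqrt(341057)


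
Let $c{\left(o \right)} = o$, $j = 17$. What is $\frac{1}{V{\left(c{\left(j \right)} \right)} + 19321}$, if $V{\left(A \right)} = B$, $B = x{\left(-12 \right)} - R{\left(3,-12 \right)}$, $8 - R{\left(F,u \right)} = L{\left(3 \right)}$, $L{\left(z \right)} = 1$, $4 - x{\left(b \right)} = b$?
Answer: $\frac{1}{19330} \approx 5.1733 \cdot 10^{-5}$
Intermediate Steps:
$x{\left(b \right)} = 4 - b$
$R{\left(F,u \right)} = 7$ ($R{\left(F,u \right)} = 8 - 1 = 7$)
$B = 9$ ($B = \left(4 - -12\right) - 7 = \left(4 + 12\right) - 7 = 16 - 7 = 9$)
$V{\left(A \right)} = 9$
$\frac{1}{V{\left(c{\left(j \right)} \right)} + 19321} = \frac{1}{9 + 19321} = \frac{1}{19330}$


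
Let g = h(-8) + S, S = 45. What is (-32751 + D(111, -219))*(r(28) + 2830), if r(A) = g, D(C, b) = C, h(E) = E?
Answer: -93578880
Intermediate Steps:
g = 37 (g = -8 + 45 = 37)
r(A) = 37
(-32751 + D(111, -219))*(r(28) + 2830) = (-32751 + 111)*(37 + 2830) = -32640*2867 = -93578880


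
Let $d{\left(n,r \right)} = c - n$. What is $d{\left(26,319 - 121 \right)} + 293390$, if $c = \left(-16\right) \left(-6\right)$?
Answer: $293460$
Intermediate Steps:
$c = 96$
$d{\left(n,r \right)} = 96 - n$
$d{\left(26,319 - 121 \right)} + 293390 = \left(96 - 26\right) + 293390 = 70 + 293390 = 293460$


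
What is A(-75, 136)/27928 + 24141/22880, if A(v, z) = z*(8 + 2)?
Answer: 6781987/6144160 ≈ 1.1038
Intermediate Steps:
A(v, z) = 10*z (A(v, z) = z*10 = 10*z)
A(-75, 136)/27928 + 24141/22880 = (10*136)/27928 + 24141/22880 = 1360*(1/27928) + 24141*(1/22880) = 170/3491 + 1857/1760 = 6781987/6144160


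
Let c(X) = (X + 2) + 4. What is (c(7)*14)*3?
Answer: 546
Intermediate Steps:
c(X) = 6 + X (c(X) = (2 + X) + 4 = 6 + X)
(c(7)*14)*3 = ((6 + 7)*14)*3 = (13*14)*3 = 182*3 = 546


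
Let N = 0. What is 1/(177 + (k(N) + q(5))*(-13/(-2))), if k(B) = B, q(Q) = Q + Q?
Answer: 1/242 ≈ 0.0041322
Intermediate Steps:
q(Q) = 2*Q
1/(177 + (k(N) + q(5))*(-13/(-2))) = 1/(177 + (0 + 2*5)*(-13/(-2))) = 1/(177 + (0 + 10)*(-13*(-½))) = 1/(177 + 10*(13/2)) = 1/(177 + 65) = 1/242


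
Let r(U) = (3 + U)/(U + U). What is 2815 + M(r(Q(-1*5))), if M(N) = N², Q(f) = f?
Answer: 70376/25 ≈ 2815.0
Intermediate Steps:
r(U) = (3 + U)/(2*U) (r(U) = (3 + U)/((2*U)) = (3 + U)*(1/(2*U)) = (3 + U)/(2*U))
2815 + M(r(Q(-1*5))) = 2815 + ((3 - 1*5)/(2*((-1*5))))² = 2815 + ((½)*(3 - 5)/(-5))² = 2815 + ((½)*(-⅕)*(-2))² = 2815 + (⅕)² = 2815 + 1/25 = 70376/25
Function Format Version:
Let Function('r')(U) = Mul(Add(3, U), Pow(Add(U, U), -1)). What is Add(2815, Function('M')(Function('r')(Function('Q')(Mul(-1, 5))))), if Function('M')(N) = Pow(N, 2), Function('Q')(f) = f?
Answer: Rational(70376, 25) ≈ 2815.0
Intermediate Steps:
Function('r')(U) = Mul(Rational(1, 2), Pow(U, -1), Add(3, U)) (Function('r')(U) = Mul(Add(3, U), Pow(Mul(2, U), -1)) = Mul(Add(3, U), Mul(Rational(1, 2), Pow(U, -1))) = Mul(Rational(1, 2), Pow(U, -1), Add(3, U)))
Add(2815, Function('M')(Function('r')(Function('Q')(Mul(-1, 5))))) = Add(2815, Pow(Mul(Rational(1, 2), Pow(Mul(-1, 5), -1), Add(3, Mul(-1, 5))), 2)) = Add(2815, Pow(Mul(Rational(1, 2), Pow(-5, -1), Add(3, -5)), 2)) = Add(2815, Pow(Mul(Rational(1, 2), Rational(-1, 5), -2), 2)) = Add(2815, Pow(Rational(1, 5), 2)) = Add(2815, Rational(1, 25)) = Rational(70376, 25)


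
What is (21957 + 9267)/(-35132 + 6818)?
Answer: -5204/4719 ≈ -1.1028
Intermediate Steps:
(21957 + 9267)/(-35132 + 6818) = 31224/(-28314) = 31224*(-1/28314) = -5204/4719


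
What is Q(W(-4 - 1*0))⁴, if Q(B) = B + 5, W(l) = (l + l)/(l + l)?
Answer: 1296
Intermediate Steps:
W(l) = 1 (W(l) = (2*l)/((2*l)) = (2*l)*(1/(2*l)) = 1)
Q(B) = 5 + B
Q(W(-4 - 1*0))⁴ = (5 + 1)⁴ = 6⁴ = 1296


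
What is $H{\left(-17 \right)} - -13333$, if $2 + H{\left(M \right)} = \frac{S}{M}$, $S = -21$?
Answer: $\frac{226648}{17} \approx 13332.0$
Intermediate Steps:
$H{\left(M \right)} = -2 - \frac{21}{M}$
$H{\left(-17 \right)} - -13333 = \left(-2 - \frac{21}{-17}\right) - -13333 = \left(-2 - - \frac{21}{17}\right) + 13333 = \left(-2 + \frac{21}{17}\right) + 13333 = - \frac{13}{17} + 13333 = \frac{226648}{17}$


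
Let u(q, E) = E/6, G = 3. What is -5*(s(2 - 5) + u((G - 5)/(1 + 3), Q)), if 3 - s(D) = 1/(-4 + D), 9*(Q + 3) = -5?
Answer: -2410/189 ≈ -12.751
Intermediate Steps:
Q = -32/9 (Q = -3 + (⅑)*(-5) = -3 - 5/9 = -32/9 ≈ -3.5556)
s(D) = 3 - 1/(-4 + D)
u(q, E) = E/6 (u(q, E) = E*(⅙) = E/6)
-5*(s(2 - 5) + u((G - 5)/(1 + 3), Q)) = -5*((-13 + 3*(2 - 5))/(-4 + (2 - 5)) + (⅙)*(-32/9)) = -5*((-13 + 3*(-3))/(-4 - 3) - 16/27) = -5*((-13 - 9)/(-7) - 16/27) = -5*(-⅐*(-22) - 16/27) = -5*(22/7 - 16/27) = -5*482/189 = -2410/189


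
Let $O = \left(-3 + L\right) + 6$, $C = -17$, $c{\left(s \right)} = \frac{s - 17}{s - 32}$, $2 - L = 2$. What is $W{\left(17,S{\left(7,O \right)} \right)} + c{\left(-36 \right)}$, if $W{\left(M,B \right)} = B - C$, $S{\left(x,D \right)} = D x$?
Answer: $\frac{2637}{68} \approx 38.779$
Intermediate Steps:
$L = 0$ ($L = 2 - 2 = 0$)
$c{\left(s \right)} = \frac{-17 + s}{-32 + s}$
$O = 3$ ($O = \left(-3 + 0\right) + 6 = -3 + 6 = 3$)
$W{\left(M,B \right)} = 17 + B$ ($W{\left(M,B \right)} = B - -17 = B + 17 = 17 + B$)
$W{\left(17,S{\left(7,O \right)} \right)} + c{\left(-36 \right)} = \left(17 + 3 \cdot 7\right) + \frac{-17 - 36}{-32 - 36} = \left(17 + 21\right) + \frac{1}{-68} \left(-53\right) = 38 - - \frac{53}{68} = 38 + \frac{53}{68} = \frac{2637}{68}$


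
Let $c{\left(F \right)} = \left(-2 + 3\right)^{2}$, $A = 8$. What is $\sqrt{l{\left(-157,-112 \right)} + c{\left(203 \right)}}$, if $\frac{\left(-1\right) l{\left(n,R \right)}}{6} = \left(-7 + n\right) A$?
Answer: $\sqrt{7873} \approx 88.73$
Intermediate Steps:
$c{\left(F \right)} = 1$ ($c{\left(F \right)} = 1^{2} = 1$)
$l{\left(n,R \right)} = 336 - 48 n$ ($l{\left(n,R \right)} = - 6 \left(-7 + n\right) 8 = - 6 \left(-56 + 8 n\right) = 336 - 48 n$)
$\sqrt{l{\left(-157,-112 \right)} + c{\left(203 \right)}} = \sqrt{\left(336 - -7536\right) + 1} = \sqrt{\left(336 + 7536\right) + 1} = \sqrt{7872 + 1} = \sqrt{7873}$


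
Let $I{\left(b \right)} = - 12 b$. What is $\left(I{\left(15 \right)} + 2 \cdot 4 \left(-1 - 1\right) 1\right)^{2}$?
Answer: $38416$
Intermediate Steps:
$\left(I{\left(15 \right)} + 2 \cdot 4 \left(-1 - 1\right) 1\right)^{2} = \left(\left(-12\right) 15 + 2 \cdot 4 \left(-1 - 1\right) 1\right)^{2} = \left(-180 + 8 \left(\left(-2\right) 1\right)\right)^{2} = \left(-180 + 8 \left(-2\right)\right)^{2} = \left(-180 - 16\right)^{2} = \left(-196\right)^{2} = 38416$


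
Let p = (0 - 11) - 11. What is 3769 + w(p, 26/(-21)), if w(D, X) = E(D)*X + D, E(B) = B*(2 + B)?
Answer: 67247/21 ≈ 3202.2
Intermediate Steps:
p = -22 (p = -11 - 11 = -22)
w(D, X) = D + D*X*(2 + D) (w(D, X) = (D*(2 + D))*X + D = D*X*(2 + D) + D = D + D*X*(2 + D))
3769 + w(p, 26/(-21)) = 3769 - 22*(1 + (26/(-21))*(2 - 22)) = 3769 - 22*(1 + (26*(-1/21))*(-20)) = 3769 - 22*(1 - 26/21*(-20)) = 3769 - 22*(1 + 520/21) = 3769 - 22*541/21 = 3769 - 11902/21 = 67247/21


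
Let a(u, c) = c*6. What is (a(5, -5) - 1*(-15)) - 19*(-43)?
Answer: 802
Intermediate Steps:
a(u, c) = 6*c
(a(5, -5) - 1*(-15)) - 19*(-43) = (6*(-5) - 1*(-15)) - 19*(-43) = (-30 + 15) + 817 = -15 + 817 = 802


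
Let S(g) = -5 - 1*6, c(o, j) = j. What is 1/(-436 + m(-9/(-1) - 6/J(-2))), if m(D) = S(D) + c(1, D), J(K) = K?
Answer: -1/435 ≈ -0.0022989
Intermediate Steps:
S(g) = -11 (S(g) = -5 - 6 = -11)
m(D) = -11 + D
1/(-436 + m(-9/(-1) - 6/J(-2))) = 1/(-436 + (-11 + (-9/(-1) - 6/(-2)))) = 1/(-436 + (-11 + (-9*(-1) - 6*(-½)))) = 1/(-436 + (-11 + (9 + 3))) = 1/(-436 + (-11 + 12)) = 1/(-436 + 1) = 1/(-435) = -1/435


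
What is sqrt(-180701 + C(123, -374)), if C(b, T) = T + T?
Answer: 3*I*sqrt(20161) ≈ 425.97*I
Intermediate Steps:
C(b, T) = 2*T
sqrt(-180701 + C(123, -374)) = sqrt(-180701 + 2*(-374)) = sqrt(-180701 - 748) = sqrt(-181449) = 3*I*sqrt(20161)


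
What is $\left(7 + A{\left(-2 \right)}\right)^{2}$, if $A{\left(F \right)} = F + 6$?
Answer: $121$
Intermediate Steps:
$A{\left(F \right)} = 6 + F$
$\left(7 + A{\left(-2 \right)}\right)^{2} = \left(7 + \left(6 - 2\right)\right)^{2} = \left(7 + 4\right)^{2} = 11^{2} = 121$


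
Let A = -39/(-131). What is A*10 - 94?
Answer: -11924/131 ≈ -91.023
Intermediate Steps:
A = 39/131 (A = -39*(-1/131) = 39/131 ≈ 0.29771)
A*10 - 94 = (39/131)*10 - 94 = 390/131 - 94 = -11924/131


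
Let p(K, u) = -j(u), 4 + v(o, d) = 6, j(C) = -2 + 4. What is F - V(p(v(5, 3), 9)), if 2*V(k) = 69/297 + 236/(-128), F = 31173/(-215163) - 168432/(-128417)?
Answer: 12789221866865/6483977742528 ≈ 1.9724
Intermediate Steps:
j(C) = 2
v(o, d) = 2 (v(o, d) = -4 + 6 = 2)
p(K, u) = -2 (p(K, u) = -1*2 = -2)
F = 10745730425/9210195657 (F = 31173*(-1/215163) - 168432*(-1/128417) = -10391/71721 + 168432/128417 = 10745730425/9210195657 ≈ 1.1667)
V(k) = -5105/6336 (V(k) = (69/297 + 236/(-128))/2 = (69*(1/297) + 236*(-1/128))/2 = (23/99 - 59/32)/2 = (½)*(-5105/3168) = -5105/6336)
F - V(p(v(5, 3), 9)) = 10745730425/9210195657 - 1*(-5105/6336) = 10745730425/9210195657 + 5105/6336 = 12789221866865/6483977742528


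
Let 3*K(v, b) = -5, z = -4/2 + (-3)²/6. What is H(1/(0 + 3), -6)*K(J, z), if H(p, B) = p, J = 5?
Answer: -5/9 ≈ -0.55556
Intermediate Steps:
z = -½ (z = -4*½ + 9*(⅙) = -2 + 3/2 = -½ ≈ -0.50000)
K(v, b) = -5/3 (K(v, b) = (⅓)*(-5) = -5/3)
H(1/(0 + 3), -6)*K(J, z) = -5/3/(0 + 3) = -5/3/3 = (⅓)*(-5/3) = -5/9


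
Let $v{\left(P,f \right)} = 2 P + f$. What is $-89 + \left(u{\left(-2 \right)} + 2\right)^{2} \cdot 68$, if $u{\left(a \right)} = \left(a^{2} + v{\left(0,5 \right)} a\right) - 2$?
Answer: $2359$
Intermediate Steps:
$v{\left(P,f \right)} = f + 2 P$
$u{\left(a \right)} = -2 + a^{2} + 5 a$ ($u{\left(a \right)} = \left(a^{2} + \left(5 + 2 \cdot 0\right) a\right) - 2 = \left(a^{2} + \left(5 + 0\right) a\right) - 2 = \left(a^{2} + 5 a\right) - 2 = -2 + a^{2} + 5 a$)
$-89 + \left(u{\left(-2 \right)} + 2\right)^{2} \cdot 68 = -89 + \left(\left(-2 + \left(-2\right)^{2} + 5 \left(-2\right)\right) + 2\right)^{2} \cdot 68 = -89 + \left(\left(-2 + 4 - 10\right) + 2\right)^{2} \cdot 68 = -89 + \left(-8 + 2\right)^{2} \cdot 68 = -89 + \left(-6\right)^{2} \cdot 68 = -89 + 36 \cdot 68 = -89 + 2448 = 2359$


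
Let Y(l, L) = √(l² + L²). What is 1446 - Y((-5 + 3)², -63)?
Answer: 1446 - √3985 ≈ 1382.9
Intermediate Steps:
Y(l, L) = √(L² + l²)
1446 - Y((-5 + 3)², -63) = 1446 - √((-63)² + ((-5 + 3)²)²) = 1446 - √(3969 + ((-2)²)²) = 1446 - √(3969 + 4²) = 1446 - √(3969 + 16) = 1446 - √3985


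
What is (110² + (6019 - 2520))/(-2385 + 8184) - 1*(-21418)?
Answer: 124218581/5799 ≈ 21421.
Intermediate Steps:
(110² + (6019 - 2520))/(-2385 + 8184) - 1*(-21418) = (12100 + 3499)/5799 + 21418 = 15599*(1/5799) + 21418 = 15599/5799 + 21418 = 124218581/5799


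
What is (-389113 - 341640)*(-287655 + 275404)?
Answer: 8952455003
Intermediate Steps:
(-389113 - 341640)*(-287655 + 275404) = -730753*(-12251) = 8952455003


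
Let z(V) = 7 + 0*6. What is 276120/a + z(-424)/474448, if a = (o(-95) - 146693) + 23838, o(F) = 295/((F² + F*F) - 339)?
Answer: -77340230545303/34411470048176 ≈ -2.2475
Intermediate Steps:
o(F) = 295/(-339 + 2*F²) (o(F) = 295/((F² + F²) - 339) = 295/(2*F² - 339) = 295/(-339 + 2*F²))
z(V) = 7 (z(V) = 7 + 0 = 7)
a = -2175884610/17711 (a = (295/(-339 + 2*(-95)²) - 146693) + 23838 = (295/(-339 + 2*9025) - 146693) + 23838 = (295/(-339 + 18050) - 146693) + 23838 = (295/17711 - 146693) + 23838 = -2598079428/17711 + 23838 = -2175884610/17711 ≈ -1.2286e+5)
276120/a + z(-424)/474448 = 276120/(-2175884610/17711) + 7/474448 = 276120*(-17711/2175884610) + 7*(1/474448) = -163012044/72529487 + 7/474448 = -77340230545303/34411470048176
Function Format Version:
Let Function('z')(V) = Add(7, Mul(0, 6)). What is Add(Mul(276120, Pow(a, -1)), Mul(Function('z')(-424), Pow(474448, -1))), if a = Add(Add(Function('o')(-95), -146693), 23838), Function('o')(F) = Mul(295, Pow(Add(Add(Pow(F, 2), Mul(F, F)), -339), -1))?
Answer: Rational(-77340230545303, 34411470048176) ≈ -2.2475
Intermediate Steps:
Function('o')(F) = Mul(295, Pow(Add(-339, Mul(2, Pow(F, 2))), -1)) (Function('o')(F) = Mul(295, Pow(Add(Add(Pow(F, 2), Pow(F, 2)), -339), -1)) = Mul(295, Pow(Add(Mul(2, Pow(F, 2)), -339), -1)) = Mul(295, Pow(Add(-339, Mul(2, Pow(F, 2))), -1)))
Function('z')(V) = 7 (Function('z')(V) = Add(7, 0) = 7)
a = Rational(-2175884610, 17711) (a = Add(Add(Mul(295, Pow(Add(-339, Mul(2, Pow(-95, 2))), -1)), -146693), 23838) = Add(Add(Mul(295, Pow(Add(-339, Mul(2, 9025)), -1)), -146693), 23838) = Add(Add(Mul(295, Pow(Add(-339, 18050), -1)), -146693), 23838) = Add(Add(Mul(295, Pow(17711, -1)), -146693), 23838) = Add(Add(Mul(295, Rational(1, 17711)), -146693), 23838) = Add(Add(Rational(295, 17711), -146693), 23838) = Add(Rational(-2598079428, 17711), 23838) = Rational(-2175884610, 17711) ≈ -1.2286e+5)
Add(Mul(276120, Pow(a, -1)), Mul(Function('z')(-424), Pow(474448, -1))) = Add(Mul(276120, Pow(Rational(-2175884610, 17711), -1)), Mul(7, Pow(474448, -1))) = Add(Mul(276120, Rational(-17711, 2175884610)), Mul(7, Rational(1, 474448))) = Add(Rational(-163012044, 72529487), Rational(7, 474448)) = Rational(-77340230545303, 34411470048176)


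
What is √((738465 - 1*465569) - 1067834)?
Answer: I*√794938 ≈ 891.59*I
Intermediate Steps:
√((738465 - 1*465569) - 1067834) = √((738465 - 465569) - 1067834) = √(272896 - 1067834) = √(-794938) = I*√794938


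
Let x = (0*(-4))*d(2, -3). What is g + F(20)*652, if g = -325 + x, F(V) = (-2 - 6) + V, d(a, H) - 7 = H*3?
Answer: 7499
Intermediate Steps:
d(a, H) = 7 + 3*H (d(a, H) = 7 + H*3 = 7 + 3*H)
x = 0 (x = (0*(-4))*(7 + 3*(-3)) = 0*(7 - 9) = 0*(-2) = 0)
F(V) = -8 + V
g = -325 (g = -325 + 0 = -325)
g + F(20)*652 = -325 + (-8 + 20)*652 = -325 + 12*652 = -325 + 7824 = 7499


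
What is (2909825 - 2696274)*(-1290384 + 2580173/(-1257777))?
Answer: -346597094824227091/1257777 ≈ -2.7556e+11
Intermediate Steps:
(2909825 - 2696274)*(-1290384 + 2580173/(-1257777)) = 213551*(-1290384 + 2580173*(-1/1257777)) = 213551*(-1290384 - 2580173/1257777) = 213551*(-1623017896541/1257777) = -346597094824227091/1257777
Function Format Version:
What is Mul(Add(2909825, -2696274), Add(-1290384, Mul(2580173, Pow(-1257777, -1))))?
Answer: Rational(-346597094824227091, 1257777) ≈ -2.7556e+11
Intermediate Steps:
Mul(Add(2909825, -2696274), Add(-1290384, Mul(2580173, Pow(-1257777, -1)))) = Mul(213551, Add(-1290384, Mul(2580173, Rational(-1, 1257777)))) = Mul(213551, Add(-1290384, Rational(-2580173, 1257777))) = Mul(213551, Rational(-1623017896541, 1257777)) = Rational(-346597094824227091, 1257777)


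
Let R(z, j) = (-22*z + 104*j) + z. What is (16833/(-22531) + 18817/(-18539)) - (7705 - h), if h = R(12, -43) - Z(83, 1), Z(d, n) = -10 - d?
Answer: -5153510483038/417702209 ≈ -12338.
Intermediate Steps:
R(z, j) = -21*z + 104*j
h = -4631 (h = (-21*12 + 104*(-43)) - (-10 - 1*83) = (-252 - 4472) - (-10 - 83) = -4724 - 1*(-93) = -4724 + 93 = -4631)
(16833/(-22531) + 18817/(-18539)) - (7705 - h) = (16833/(-22531) + 18817/(-18539)) - (7705 - 1*(-4631)) = (16833*(-1/22531) + 18817*(-1/18539)) - (7705 + 4631) = (-16833/22531 - 18817/18539) - 1*12336 = -736032814/417702209 - 12336 = -5153510483038/417702209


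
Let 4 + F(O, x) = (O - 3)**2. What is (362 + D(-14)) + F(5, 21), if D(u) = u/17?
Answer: 6140/17 ≈ 361.18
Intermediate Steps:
D(u) = u/17 (D(u) = u*(1/17) = u/17)
F(O, x) = -4 + (-3 + O)**2 (F(O, x) = -4 + (O - 3)**2 = -4 + (-3 + O)**2)
(362 + D(-14)) + F(5, 21) = (362 + (1/17)*(-14)) + (-4 + (-3 + 5)**2) = (362 - 14/17) + (-4 + 2**2) = 6140/17 + (-4 + 4) = 6140/17 + 0 = 6140/17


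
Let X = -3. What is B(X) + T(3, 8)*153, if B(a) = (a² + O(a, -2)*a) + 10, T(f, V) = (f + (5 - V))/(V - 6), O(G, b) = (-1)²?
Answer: 16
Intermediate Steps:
O(G, b) = 1
T(f, V) = (5 + f - V)/(-6 + V)
B(a) = 10 + a + a² (B(a) = (a² + 1*a) + 10 = (a² + a) + 10 = (a + a²) + 10 = 10 + a + a²)
B(X) + T(3, 8)*153 = (10 - 3 + (-3)²) + ((5 + 3 - 1*8)/(-6 + 8))*153 = (10 - 3 + 9) + ((5 + 3 - 8)/2)*153 = 16 + ((½)*0)*153 = 16 + 0*153 = 16 + 0 = 16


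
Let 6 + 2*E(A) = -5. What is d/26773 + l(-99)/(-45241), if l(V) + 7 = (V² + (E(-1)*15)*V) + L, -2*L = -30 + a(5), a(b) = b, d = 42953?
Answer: 1462018771/1211237293 ≈ 1.2070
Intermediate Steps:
E(A) = -11/2 (E(A) = -3 + (½)*(-5) = -3 - 5/2 = -11/2)
L = 25/2 (L = -(-30 + 5)/2 = -½*(-25) = 25/2 ≈ 12.500)
l(V) = 11/2 + V² - 165*V/2 (l(V) = -7 + ((V² + (-11/2*15)*V) + 25/2) = -7 + ((V² - 165*V/2) + 25/2) = -7 + (25/2 + V² - 165*V/2) = 11/2 + V² - 165*V/2)
d/26773 + l(-99)/(-45241) = 42953/26773 + (11/2 + (-99)² - 165/2*(-99))/(-45241) = 42953*(1/26773) + (11/2 + 9801 + 16335/2)*(-1/45241) = 42953/26773 + 17974*(-1/45241) = 42953/26773 - 17974/45241 = 1462018771/1211237293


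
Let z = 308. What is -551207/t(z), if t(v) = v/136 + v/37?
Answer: -693418406/13321 ≈ -52055.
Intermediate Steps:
t(v) = 173*v/5032 (t(v) = v*(1/136) + v*(1/37) = v/136 + v/37 = 173*v/5032)
-551207/t(z) = -551207/((173/5032)*308) = -551207/13321/1258 = -551207*1258/13321 = -693418406/13321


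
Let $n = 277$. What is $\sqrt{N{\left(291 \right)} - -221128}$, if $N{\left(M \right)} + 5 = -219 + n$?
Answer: $\sqrt{221181} \approx 470.3$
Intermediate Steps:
$N{\left(M \right)} = 53$ ($N{\left(M \right)} = -5 + \left(-219 + 277\right) = -5 + 58 = 53$)
$\sqrt{N{\left(291 \right)} - -221128} = \sqrt{53 - -221128} = \sqrt{53 + 221128} = \sqrt{221181}$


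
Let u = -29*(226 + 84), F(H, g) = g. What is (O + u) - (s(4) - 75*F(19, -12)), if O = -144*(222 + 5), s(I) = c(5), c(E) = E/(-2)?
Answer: -85151/2 ≈ -42576.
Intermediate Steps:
c(E) = -E/2 (c(E) = E*(-½) = -E/2)
s(I) = -5/2 (s(I) = -½*5 = -5/2)
u = -8990 (u = -29*310 = -8990)
O = -32688 (O = -144*227 = -32688)
(O + u) - (s(4) - 75*F(19, -12)) = (-32688 - 8990) - (-5/2 - 75*(-12)) = -41678 - (-5/2 + 900) = -41678 - 1*1795/2 = -41678 - 1795/2 = -85151/2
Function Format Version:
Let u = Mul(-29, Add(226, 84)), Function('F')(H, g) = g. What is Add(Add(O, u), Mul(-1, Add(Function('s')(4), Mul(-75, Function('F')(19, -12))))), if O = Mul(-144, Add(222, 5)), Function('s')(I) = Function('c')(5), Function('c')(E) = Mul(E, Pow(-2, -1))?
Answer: Rational(-85151, 2) ≈ -42576.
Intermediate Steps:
Function('c')(E) = Mul(Rational(-1, 2), E) (Function('c')(E) = Mul(E, Rational(-1, 2)) = Mul(Rational(-1, 2), E))
Function('s')(I) = Rational(-5, 2) (Function('s')(I) = Mul(Rational(-1, 2), 5) = Rational(-5, 2))
u = -8990 (u = Mul(-29, 310) = -8990)
O = -32688 (O = Mul(-144, 227) = -32688)
Add(Add(O, u), Mul(-1, Add(Function('s')(4), Mul(-75, Function('F')(19, -12))))) = Add(Add(-32688, -8990), Mul(-1, Add(Rational(-5, 2), Mul(-75, -12)))) = Add(-41678, Mul(-1, Add(Rational(-5, 2), 900))) = Add(-41678, Mul(-1, Rational(1795, 2))) = Add(-41678, Rational(-1795, 2)) = Rational(-85151, 2)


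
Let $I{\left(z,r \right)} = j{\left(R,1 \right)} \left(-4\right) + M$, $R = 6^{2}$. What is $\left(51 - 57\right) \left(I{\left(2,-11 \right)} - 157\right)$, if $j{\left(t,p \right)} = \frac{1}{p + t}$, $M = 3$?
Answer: $\frac{34212}{37} \approx 924.65$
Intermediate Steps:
$R = 36$
$I{\left(z,r \right)} = \frac{107}{37}$ ($I{\left(z,r \right)} = \frac{1}{1 + 36} \left(-4\right) + 3 = \frac{1}{37} \left(-4\right) + 3 = - \frac{4}{37} + 3 = \frac{107}{37}$)
$\left(51 - 57\right) \left(I{\left(2,-11 \right)} - 157\right) = \left(51 - 57\right) \left(\frac{107}{37} - 157\right) = \left(51 - 57\right) \left(- \frac{5702}{37}\right) = \left(-6\right) \left(- \frac{5702}{37}\right) = \frac{34212}{37}$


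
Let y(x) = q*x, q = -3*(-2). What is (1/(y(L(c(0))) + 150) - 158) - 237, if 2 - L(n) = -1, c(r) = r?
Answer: -66359/168 ≈ -394.99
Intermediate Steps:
q = 6
L(n) = 3 (L(n) = 2 - 1*(-1) = 2 + 1 = 3)
y(x) = 6*x
(1/(y(L(c(0))) + 150) - 158) - 237 = (1/(6*3 + 150) - 158) - 237 = (1/(18 + 150) - 158) - 237 = (1/168 - 158) - 237 = -26543/168 - 237 = -66359/168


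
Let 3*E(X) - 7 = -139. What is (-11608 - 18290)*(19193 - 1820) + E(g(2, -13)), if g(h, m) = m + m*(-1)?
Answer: -519417998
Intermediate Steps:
g(h, m) = 0 (g(h, m) = m - m = 0)
E(X) = -44 (E(X) = 7/3 + (1/3)*(-139) = 7/3 - 139/3 = -44)
(-11608 - 18290)*(19193 - 1820) + E(g(2, -13)) = (-11608 - 18290)*(19193 - 1820) - 44 = -29898*17373 - 44 = -519417954 - 44 = -519417998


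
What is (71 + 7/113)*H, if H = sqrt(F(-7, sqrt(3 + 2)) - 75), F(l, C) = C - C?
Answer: 40150*I*sqrt(3)/113 ≈ 615.41*I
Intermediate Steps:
F(l, C) = 0
H = 5*I*sqrt(3) (H = sqrt(0 - 75) = sqrt(-75) = 5*I*sqrt(3) ≈ 8.6602*I)
(71 + 7/113)*H = (71 + 7/113)*(5*I*sqrt(3)) = 8030*(5*I*sqrt(3))/113 = 40150*I*sqrt(3)/113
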